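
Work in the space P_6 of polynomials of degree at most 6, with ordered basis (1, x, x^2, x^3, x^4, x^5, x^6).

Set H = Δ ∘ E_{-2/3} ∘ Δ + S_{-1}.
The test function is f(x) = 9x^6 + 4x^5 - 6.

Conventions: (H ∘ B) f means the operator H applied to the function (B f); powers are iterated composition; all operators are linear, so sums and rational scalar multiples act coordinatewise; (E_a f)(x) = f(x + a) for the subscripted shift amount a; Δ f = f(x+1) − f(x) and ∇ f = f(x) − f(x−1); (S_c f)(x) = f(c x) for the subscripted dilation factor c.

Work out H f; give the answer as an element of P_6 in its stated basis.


the result is g(x) = 9x^6 - 4x^5 + 270x^4 + 440x^3 + 530x^2 + (860/3)x + 1664/27

Δ f = 54x^5 + 155x^4 + 220x^3 + 175x^2 + 74x + 13
E_{-2/3} Δ f = 54x^5 - 25x^4 + (140/3)x^3 - (35/3)x^2 + (98/27)x - 19/81
Δ E_{-2/3} Δ f = 270x^4 + 440x^3 + 530x^2 + (860/3)x + 1826/27
S_{-1} f = 9x^6 - 4x^5 - 6
(Δ ∘ E_{-2/3} ∘ Δ + S_{-1}) f = 9x^6 - 4x^5 + 270x^4 + 440x^3 + 530x^2 + (860/3)x + 1664/27


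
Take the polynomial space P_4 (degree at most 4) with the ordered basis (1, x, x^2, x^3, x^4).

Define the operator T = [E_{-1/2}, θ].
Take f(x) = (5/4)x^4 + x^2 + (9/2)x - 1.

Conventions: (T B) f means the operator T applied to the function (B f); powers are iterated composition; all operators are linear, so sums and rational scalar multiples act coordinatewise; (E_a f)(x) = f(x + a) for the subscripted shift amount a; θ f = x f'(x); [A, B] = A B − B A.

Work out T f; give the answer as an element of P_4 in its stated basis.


θ f = 5x^4 + 2x^2 + (9/2)x
E_{-1/2} θ f = 5x^4 - 10x^3 + (19/2)x^2 - 23/16
E_{-1/2} f = (5/4)x^4 - (5/2)x^3 + (23/8)x^2 + (23/8)x - 187/64
θ E_{-1/2} f = 5x^4 - (15/2)x^3 + (23/4)x^2 + (23/8)x
[E_{-1/2}, θ] f = -(5/2)x^3 + (15/4)x^2 - (23/8)x - 23/16

the image equals g(x) = -(5/2)x^3 + (15/4)x^2 - (23/8)x - 23/16


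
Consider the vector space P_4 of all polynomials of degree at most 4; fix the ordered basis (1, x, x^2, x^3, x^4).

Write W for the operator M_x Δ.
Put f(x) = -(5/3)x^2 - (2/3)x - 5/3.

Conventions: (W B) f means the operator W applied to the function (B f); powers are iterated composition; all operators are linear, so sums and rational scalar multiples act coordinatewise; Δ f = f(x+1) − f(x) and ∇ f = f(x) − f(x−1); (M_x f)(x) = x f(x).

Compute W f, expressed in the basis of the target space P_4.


the image equals g(x) = -(10/3)x^2 - (7/3)x

Δ f = -(10/3)x - 7/3
M_x Δ f = -(10/3)x^2 - (7/3)x


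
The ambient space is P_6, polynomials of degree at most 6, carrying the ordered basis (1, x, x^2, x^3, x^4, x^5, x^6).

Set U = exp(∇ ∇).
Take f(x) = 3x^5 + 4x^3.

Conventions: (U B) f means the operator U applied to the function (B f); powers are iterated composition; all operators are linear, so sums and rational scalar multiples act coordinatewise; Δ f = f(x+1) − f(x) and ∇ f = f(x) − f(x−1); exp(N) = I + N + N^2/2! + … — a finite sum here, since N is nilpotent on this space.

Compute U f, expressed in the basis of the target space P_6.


g(x) = 3x^5 + 64x^3 - 180x^2 + 414x - 474

order-1 term: 60x^3 - 180x^2 + 234x - 114
order-2 term: 180x - 360
the series for exp(∇ ∇) f terminates at order 2
exp(∇ ∇) f = 3x^5 + 64x^3 - 180x^2 + 414x - 474


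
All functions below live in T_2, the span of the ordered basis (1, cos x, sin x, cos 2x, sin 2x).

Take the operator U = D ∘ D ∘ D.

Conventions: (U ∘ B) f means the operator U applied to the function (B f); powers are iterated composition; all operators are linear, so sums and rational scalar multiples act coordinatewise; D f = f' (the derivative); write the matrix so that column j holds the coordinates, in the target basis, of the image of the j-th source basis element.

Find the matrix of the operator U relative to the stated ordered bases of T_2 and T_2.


the matrix is [[0, 0, 0, 0, 0]; [0, 0, -1, 0, 0]; [0, 1, 0, 0, 0]; [0, 0, 0, 0, -8]; [0, 0, 0, 8, 0]] (rows listed top to bottom)

image of 1: 0
image of cos x: sin x
image of sin x: -cos x
image of cos 2x: 8sin 2x
image of sin 2x: -8cos 2x
each image's coordinates form column j of the matrix


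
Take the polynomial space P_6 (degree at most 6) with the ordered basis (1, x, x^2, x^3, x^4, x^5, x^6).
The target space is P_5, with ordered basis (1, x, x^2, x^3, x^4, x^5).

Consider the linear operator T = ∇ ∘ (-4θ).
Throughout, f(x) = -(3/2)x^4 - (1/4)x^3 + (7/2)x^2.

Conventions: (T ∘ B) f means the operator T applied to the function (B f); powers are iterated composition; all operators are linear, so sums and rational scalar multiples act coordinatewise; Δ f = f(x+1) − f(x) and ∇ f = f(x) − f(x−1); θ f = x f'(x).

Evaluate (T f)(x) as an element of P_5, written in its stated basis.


the result is g(x) = 96x^3 - 135x^2 + 31x + 7

θ f = -6x^4 - (3/4)x^3 + 7x^2
(-4θ) f = 24x^4 + 3x^3 - 28x^2
∇ (-4θ) f = 96x^3 - 135x^2 + 31x + 7


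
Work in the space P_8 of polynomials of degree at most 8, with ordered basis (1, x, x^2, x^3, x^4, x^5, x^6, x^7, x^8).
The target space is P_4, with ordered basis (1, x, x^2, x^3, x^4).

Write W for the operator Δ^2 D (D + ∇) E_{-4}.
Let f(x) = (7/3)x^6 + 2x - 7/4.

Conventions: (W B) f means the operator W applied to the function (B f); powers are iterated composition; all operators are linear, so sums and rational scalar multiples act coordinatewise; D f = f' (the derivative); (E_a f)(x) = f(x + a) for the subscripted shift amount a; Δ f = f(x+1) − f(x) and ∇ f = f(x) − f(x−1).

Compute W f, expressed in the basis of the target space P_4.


g(x) = 1680x^2 - 10920x + 18200

E_{-4} f = (7/3)x^6 - 56x^5 + 560x^4 - (8960/3)x^3 + 8960x^2 - 14334x + 114571/12
D E_{-4} f = 14x^5 - 280x^4 + 2240x^3 - 8960x^2 + 17920x - 14334
∇ E_{-4} f = 14x^5 - 315x^4 + (8540/3)x^3 - 12915x^2 + 29414x - 26899
(D + ∇) E_{-4} f = 28x^5 - 595x^4 + (15260/3)x^3 - 21875x^2 + 47334x - 41233
D (D + ∇) E_{-4} f = 140x^4 - 2380x^3 + 15260x^2 - 43750x + 47334
Δ (D (D + ∇)) E_{-4} f = 560x^3 - 6300x^2 + 23940x - 30730
Δ Δ (D (D + ∇)) E_{-4} f = 1680x^2 - 10920x + 18200


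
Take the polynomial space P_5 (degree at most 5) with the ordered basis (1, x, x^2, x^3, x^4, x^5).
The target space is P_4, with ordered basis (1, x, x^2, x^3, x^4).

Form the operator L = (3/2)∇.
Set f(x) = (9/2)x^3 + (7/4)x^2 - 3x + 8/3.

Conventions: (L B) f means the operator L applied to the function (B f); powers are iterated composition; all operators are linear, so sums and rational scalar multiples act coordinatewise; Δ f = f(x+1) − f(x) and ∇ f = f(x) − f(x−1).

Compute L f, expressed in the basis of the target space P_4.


∇ f = (27/2)x^2 - 10x - 1/4
((3/2)∇) f = (81/4)x^2 - 15x - 3/8

the image equals g(x) = (81/4)x^2 - 15x - 3/8


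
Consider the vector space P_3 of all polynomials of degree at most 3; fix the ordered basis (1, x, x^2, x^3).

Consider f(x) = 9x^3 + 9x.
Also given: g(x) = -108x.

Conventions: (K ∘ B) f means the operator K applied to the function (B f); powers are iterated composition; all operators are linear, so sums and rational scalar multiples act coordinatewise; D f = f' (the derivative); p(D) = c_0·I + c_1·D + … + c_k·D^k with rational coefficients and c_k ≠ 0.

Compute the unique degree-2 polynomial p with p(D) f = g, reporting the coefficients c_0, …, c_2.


D^0 f = 9x^3 + 9x
D^1 f = 27x^2 + 9
D^2 f = 54x
matching coefficients of g against c_0 f + c_1 Df + … from the top degree down determines the c_i
solution: c_0 = 0, c_1 = 0, c_2 = -2

p(D) = -2·D^2, i.e. c_0 = 0, c_1 = 0, c_2 = -2


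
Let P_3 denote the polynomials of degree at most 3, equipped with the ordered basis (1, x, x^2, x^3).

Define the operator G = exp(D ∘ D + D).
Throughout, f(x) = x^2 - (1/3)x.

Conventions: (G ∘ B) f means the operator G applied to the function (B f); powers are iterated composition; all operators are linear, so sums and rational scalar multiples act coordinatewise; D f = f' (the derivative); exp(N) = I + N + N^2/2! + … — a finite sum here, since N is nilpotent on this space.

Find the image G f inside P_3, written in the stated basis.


order-1 term: 2x + 5/3
order-2 term: 1
the series for exp(D ∘ D + D) f terminates at order 2
exp(D ∘ D + D) f = x^2 + (5/3)x + 8/3

the image equals g(x) = x^2 + (5/3)x + 8/3


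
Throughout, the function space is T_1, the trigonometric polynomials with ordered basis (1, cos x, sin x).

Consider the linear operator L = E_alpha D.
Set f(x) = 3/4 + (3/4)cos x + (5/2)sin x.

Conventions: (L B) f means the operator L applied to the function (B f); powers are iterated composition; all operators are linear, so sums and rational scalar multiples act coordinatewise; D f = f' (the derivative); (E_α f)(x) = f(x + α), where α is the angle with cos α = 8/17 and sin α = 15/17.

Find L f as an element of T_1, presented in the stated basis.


D f = (5/2)cos x - (3/4)sin x
E_alpha D f = (35/68)cos x - (87/34)sin x

the result is g(x) = (35/68)cos x - (87/34)sin x


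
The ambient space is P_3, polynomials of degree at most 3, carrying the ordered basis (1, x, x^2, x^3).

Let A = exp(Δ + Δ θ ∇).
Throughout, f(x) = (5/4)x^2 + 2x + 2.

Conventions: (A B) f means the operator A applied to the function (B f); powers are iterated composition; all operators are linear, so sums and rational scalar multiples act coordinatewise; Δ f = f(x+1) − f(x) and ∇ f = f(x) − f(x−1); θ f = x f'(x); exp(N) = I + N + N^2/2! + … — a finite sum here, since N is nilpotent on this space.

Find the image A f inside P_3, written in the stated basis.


the result is g(x) = (5/4)x^2 + (9/2)x + 9

order-1 term: (5/2)x + 23/4
order-2 term: 5/4
the series for exp(Δ + Δ θ ∇) f terminates at order 2
exp(Δ + Δ θ ∇) f = (5/4)x^2 + (9/2)x + 9


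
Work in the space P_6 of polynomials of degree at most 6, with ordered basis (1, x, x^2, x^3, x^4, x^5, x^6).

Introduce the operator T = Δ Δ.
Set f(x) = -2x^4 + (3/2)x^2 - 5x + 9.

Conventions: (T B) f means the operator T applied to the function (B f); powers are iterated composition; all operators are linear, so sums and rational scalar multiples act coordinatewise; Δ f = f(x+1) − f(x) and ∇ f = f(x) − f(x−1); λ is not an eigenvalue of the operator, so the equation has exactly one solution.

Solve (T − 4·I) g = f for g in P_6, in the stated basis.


write g with unknown coordinates in the stated basis and equate coefficients in (T − 4·I) g = f
solving from the highest basis element down gives g = (1/2)x^4 + (9/8)x^2 + (17/4)x + 1/16
check: T g = 6x^2 + 12x + 37/4
so T g − 4·g = -2x^4 + (3/2)x^2 - 5x + 9 = f ✓

g(x) = (1/2)x^4 + (9/8)x^2 + (17/4)x + 1/16


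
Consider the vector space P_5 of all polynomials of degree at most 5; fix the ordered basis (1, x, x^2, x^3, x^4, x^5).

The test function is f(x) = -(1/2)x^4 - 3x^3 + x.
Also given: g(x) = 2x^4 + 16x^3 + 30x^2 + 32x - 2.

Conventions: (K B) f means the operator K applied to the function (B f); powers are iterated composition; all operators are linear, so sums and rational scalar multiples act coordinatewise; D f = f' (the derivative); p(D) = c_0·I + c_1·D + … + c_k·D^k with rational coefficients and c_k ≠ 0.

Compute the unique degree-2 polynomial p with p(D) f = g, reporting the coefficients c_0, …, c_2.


p(D) = -4·I − 2·D − 2·D^2, i.e. c_0 = -4, c_1 = -2, c_2 = -2

D^0 f = -(1/2)x^4 - 3x^3 + x
D^1 f = -2x^3 - 9x^2 + 1
D^2 f = -6x^2 - 18x
matching coefficients of g against c_0 f + c_1 Df + … from the top degree down determines the c_i
solution: c_0 = -4, c_1 = -2, c_2 = -2


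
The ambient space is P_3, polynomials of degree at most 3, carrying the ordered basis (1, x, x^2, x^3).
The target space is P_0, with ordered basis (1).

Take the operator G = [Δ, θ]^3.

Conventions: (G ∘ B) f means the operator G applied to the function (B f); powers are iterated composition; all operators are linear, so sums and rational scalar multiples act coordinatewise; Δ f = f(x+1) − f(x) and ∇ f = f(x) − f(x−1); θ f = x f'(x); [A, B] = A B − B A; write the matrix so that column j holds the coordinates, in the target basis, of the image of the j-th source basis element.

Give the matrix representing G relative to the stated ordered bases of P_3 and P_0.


the matrix is [[0, 0, 0, 6]] (rows listed top to bottom)

image of 1: 0
image of x: 0
image of x^2: 0
image of x^3: 6
each image's coordinates form column j of the matrix


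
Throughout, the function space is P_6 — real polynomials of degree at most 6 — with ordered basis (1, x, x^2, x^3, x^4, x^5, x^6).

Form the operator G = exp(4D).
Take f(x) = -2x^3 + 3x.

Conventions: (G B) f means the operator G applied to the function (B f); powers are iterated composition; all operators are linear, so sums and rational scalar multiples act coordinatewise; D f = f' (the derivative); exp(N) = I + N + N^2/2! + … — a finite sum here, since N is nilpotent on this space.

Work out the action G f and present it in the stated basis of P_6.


g(x) = -2x^3 - 24x^2 - 93x - 116

order-1 term: -24x^2 + 12
order-2 term: -96x
order-3 term: -128
the series for exp(4D) f terminates at order 3
exp(4D) f = -2x^3 - 24x^2 - 93x - 116


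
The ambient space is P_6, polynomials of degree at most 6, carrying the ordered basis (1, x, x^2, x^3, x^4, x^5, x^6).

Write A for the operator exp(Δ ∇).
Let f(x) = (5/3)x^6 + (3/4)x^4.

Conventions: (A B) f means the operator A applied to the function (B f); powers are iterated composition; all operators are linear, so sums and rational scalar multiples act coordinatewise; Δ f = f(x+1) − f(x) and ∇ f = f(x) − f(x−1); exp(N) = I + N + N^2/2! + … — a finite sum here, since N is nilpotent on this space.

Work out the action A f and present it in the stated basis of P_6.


g(x) = (5/3)x^6 + (203/4)x^4 + 359x^2 + 1883/6

order-1 term: 50x^4 + 59x^2 + 29/6
order-2 term: 300x^2 + 109
order-3 term: 200
the series for exp(Δ ∇) f terminates at order 3
exp(Δ ∇) f = (5/3)x^6 + (203/4)x^4 + 359x^2 + 1883/6


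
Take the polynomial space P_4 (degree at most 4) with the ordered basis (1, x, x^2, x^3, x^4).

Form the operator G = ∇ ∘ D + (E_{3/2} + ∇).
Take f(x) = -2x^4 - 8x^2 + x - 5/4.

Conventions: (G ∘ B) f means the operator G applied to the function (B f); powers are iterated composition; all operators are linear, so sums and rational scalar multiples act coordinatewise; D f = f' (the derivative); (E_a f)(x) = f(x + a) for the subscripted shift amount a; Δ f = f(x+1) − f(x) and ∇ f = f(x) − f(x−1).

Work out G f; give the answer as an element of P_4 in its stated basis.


g(x) = -2x^4 - 20x^3 - 47x^2 - 50x - 327/8

D f = -8x^3 - 16x + 1
∇ D f = -24x^2 + 24x - 24
E_{3/2} f = -2x^4 - 12x^3 - 35x^2 - 50x - 223/8
∇ f = -8x^3 + 12x^2 - 24x + 11
(E_{3/2} + ∇) f = -2x^4 - 20x^3 - 23x^2 - 74x - 135/8
(∇ ∘ D + (E_{3/2} + ∇)) f = -2x^4 - 20x^3 - 47x^2 - 50x - 327/8


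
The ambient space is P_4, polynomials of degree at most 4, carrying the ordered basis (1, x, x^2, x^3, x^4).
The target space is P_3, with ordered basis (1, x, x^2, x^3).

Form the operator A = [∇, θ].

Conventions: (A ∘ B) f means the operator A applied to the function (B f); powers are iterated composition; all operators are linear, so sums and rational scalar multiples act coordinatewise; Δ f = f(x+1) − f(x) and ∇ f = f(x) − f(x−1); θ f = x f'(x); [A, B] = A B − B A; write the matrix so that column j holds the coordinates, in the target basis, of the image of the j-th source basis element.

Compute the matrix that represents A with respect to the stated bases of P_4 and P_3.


the matrix is [[0, 1, -2, 3, -4]; [0, 0, 2, -6, 12]; [0, 0, 0, 3, -12]; [0, 0, 0, 0, 4]] (rows listed top to bottom)

image of 1: 0
image of x: 1
image of x^2: 2x - 2
image of x^3: 3x^2 - 6x + 3
image of x^4: 4x^3 - 12x^2 + 12x - 4
each image's coordinates form column j of the matrix


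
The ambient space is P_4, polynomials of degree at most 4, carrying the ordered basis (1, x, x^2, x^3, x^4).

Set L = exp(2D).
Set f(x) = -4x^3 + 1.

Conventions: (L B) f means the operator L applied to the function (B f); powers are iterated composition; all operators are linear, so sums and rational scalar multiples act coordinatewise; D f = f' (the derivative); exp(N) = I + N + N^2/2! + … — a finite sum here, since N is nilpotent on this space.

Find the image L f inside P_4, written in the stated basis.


g(x) = -4x^3 - 24x^2 - 48x - 31

order-1 term: -24x^2
order-2 term: -48x
order-3 term: -32
the series for exp(2D) f terminates at order 3
exp(2D) f = -4x^3 - 24x^2 - 48x - 31


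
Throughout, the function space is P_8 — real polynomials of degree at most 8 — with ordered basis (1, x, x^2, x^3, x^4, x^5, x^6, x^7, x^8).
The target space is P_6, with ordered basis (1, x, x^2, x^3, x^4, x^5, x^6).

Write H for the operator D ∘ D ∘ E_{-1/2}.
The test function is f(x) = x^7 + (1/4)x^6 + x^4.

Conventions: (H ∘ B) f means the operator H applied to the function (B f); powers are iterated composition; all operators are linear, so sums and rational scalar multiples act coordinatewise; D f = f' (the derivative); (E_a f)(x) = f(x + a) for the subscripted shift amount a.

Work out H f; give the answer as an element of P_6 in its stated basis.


g(x) = 42x^5 - (195/2)x^4 + 90x^3 - (117/4)x^2 - (21/8)x + 69/32

E_{-1/2} f = x^7 - (13/4)x^6 + (9/2)x^5 - (39/16)x^4 - (7/16)x^3 + (69/64)x^2 - (7/16)x + 15/256
D E_{-1/2} f = 7x^6 - (39/2)x^5 + (45/2)x^4 - (39/4)x^3 - (21/16)x^2 + (69/32)x - 7/16
D D E_{-1/2} f = 42x^5 - (195/2)x^4 + 90x^3 - (117/4)x^2 - (21/8)x + 69/32


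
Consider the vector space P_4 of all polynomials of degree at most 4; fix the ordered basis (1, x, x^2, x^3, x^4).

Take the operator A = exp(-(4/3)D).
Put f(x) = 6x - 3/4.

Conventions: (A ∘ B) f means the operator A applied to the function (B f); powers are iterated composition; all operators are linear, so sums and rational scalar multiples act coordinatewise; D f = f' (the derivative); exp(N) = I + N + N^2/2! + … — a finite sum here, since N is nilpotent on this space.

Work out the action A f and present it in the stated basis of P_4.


g(x) = 6x - 35/4

order-1 term: -8
the series for exp(-(4/3)D) f terminates at order 1
exp(-(4/3)D) f = 6x - 35/4


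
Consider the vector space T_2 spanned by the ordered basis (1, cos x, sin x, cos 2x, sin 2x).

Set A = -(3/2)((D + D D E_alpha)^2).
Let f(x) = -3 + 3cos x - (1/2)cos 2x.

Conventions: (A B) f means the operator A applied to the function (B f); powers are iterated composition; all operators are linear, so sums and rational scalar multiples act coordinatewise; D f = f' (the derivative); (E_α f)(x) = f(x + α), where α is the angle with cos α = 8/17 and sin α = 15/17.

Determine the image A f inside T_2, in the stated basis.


D f = -3sin x + sin 2x
E_alpha f = -3 + (24/17)cos x - (45/17)sin x + (161/578)cos 2x + (120/289)sin 2x
D E_alpha f = -(45/17)cos x - (24/17)sin x + (240/289)cos 2x - (161/289)sin 2x
D D E_alpha f = -(24/17)cos x + (45/17)sin x - (322/289)cos 2x - (480/289)sin 2x
(D + D D E_alpha) f = -(24/17)cos x - (6/17)sin x - (322/289)cos 2x - (191/289)sin 2x
D (D + D D E_alpha) f = -(6/17)cos x + (24/17)sin x - (382/289)cos 2x + (644/289)sin 2x
E_alpha (D + D D E_alpha) f = -(282/289)cos x + (312/289)sin x + (6002/83521)cos 2x + (108031/83521)sin 2x
D E_alpha (D + D D E_alpha) f = (312/289)cos x + (282/289)sin x + (216062/83521)cos 2x - (12004/83521)sin 2x
D D E_alpha (D + D D E_alpha) f = (282/289)cos x - (312/289)sin x - (24008/83521)cos 2x - (432124/83521)sin 2x
(D + D D E_alpha) (D + D D E_alpha) f = (180/289)cos x + (96/289)sin x - (134406/83521)cos 2x - (246008/83521)sin 2x
(-(3/2)((D + D D E_alpha)^2)) f = -(270/289)cos x - (144/289)sin x + (201609/83521)cos 2x + (369012/83521)sin 2x

g(x) = -(270/289)cos x - (144/289)sin x + (201609/83521)cos 2x + (369012/83521)sin 2x


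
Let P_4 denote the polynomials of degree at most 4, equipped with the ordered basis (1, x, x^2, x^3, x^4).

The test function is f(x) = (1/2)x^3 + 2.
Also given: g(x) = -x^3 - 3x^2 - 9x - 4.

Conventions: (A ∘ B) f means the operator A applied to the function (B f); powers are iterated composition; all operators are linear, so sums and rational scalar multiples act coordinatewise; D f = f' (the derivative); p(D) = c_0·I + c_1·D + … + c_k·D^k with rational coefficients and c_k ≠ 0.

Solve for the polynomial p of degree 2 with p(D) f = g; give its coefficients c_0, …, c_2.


p(D) = -2·I − 2·D − 3·D^2, i.e. c_0 = -2, c_1 = -2, c_2 = -3

D^0 f = (1/2)x^3 + 2
D^1 f = (3/2)x^2
D^2 f = 3x
matching coefficients of g against c_0 f + c_1 Df + … from the top degree down determines the c_i
solution: c_0 = -2, c_1 = -2, c_2 = -3


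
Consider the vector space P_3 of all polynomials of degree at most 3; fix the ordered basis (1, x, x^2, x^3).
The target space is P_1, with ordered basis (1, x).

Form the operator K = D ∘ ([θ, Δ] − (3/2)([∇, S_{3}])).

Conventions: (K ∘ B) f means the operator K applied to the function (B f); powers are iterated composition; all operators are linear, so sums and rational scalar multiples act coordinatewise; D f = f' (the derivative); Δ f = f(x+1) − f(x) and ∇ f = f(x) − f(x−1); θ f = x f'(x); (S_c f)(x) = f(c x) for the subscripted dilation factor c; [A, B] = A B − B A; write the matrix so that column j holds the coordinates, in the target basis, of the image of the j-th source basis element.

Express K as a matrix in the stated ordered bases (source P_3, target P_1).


image of 1: 0
image of x: 0
image of x^2: -20
image of x^3: -168x + 102
each image's coordinates form column j of the matrix

the matrix is [[0, 0, -20, 102]; [0, 0, 0, -168]] (rows listed top to bottom)


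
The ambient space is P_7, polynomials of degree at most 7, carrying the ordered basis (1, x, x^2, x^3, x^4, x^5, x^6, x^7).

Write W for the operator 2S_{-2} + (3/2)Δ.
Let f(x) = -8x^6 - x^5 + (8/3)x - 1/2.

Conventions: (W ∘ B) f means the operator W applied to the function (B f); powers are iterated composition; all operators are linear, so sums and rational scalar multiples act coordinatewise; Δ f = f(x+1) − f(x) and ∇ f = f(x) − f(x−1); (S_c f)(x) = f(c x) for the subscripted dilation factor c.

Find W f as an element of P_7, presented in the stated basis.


the result is g(x) = -1024x^6 - 8x^5 - (375/2)x^4 - 255x^3 - 195x^2 - (541/6)x - 21/2

S_{-2} f = -512x^6 + 32x^5 - (16/3)x - 1/2
(2S_{-2}) f = -1024x^6 + 64x^5 - (32/3)x - 1
Δ f = -48x^5 - 125x^4 - 170x^3 - 130x^2 - 53x - 19/3
((3/2)Δ) f = -72x^5 - (375/2)x^4 - 255x^3 - 195x^2 - (159/2)x - 19/2
(2S_{-2} + (3/2)Δ) f = -1024x^6 - 8x^5 - (375/2)x^4 - 255x^3 - 195x^2 - (541/6)x - 21/2


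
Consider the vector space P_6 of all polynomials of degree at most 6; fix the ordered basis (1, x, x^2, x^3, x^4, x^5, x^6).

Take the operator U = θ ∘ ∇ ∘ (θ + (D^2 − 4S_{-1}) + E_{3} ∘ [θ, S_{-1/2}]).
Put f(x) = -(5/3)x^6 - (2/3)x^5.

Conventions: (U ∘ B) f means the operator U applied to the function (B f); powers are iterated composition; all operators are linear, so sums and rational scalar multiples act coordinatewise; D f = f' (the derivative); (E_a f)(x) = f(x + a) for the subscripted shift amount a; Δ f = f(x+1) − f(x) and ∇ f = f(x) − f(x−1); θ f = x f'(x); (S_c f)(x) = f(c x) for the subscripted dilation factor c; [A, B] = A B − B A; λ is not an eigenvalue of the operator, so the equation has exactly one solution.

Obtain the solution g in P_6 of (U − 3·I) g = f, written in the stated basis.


write g with unknown coordinates in the stated basis and equate coefficients in (U − 3·I) g = f
solving from the highest basis element down gives g = (5/9)x^6 + (34/3)x^5 + (5920/9)x^4 - (8380/9)x^3 - 11980x^2 + (246430/9)x
check: U g = (100/3)x^5 + (5920/3)x^4 - (8380/3)x^3 - 35940x^2 + (246430/3)x
so U g − 3·g = -(5/3)x^6 - (2/3)x^5 = f ✓

the image equals g(x) = (5/9)x^6 + (34/3)x^5 + (5920/9)x^4 - (8380/9)x^3 - 11980x^2 + (246430/9)x


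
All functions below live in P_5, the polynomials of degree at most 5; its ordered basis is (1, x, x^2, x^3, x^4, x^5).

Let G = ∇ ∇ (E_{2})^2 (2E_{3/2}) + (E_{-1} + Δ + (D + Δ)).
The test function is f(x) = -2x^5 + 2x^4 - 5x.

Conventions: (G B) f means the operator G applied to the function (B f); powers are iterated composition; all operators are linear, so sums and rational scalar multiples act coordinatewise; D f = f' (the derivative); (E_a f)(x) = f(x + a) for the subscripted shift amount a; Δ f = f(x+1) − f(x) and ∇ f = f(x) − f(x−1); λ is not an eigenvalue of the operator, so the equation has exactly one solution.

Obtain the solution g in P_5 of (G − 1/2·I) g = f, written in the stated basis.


the result is g(x) = -4x^5 + 84x^4 - 784x^3 + 6752x^2 - 38338x + 92128

write g with unknown coordinates in the stated basis and equate coefficients in (G − 1/2·I) g = f
solving from the highest basis element down gives g = -4x^5 + 84x^4 - 784x^3 + 6752x^2 - 38338x + 92128
check: G g = -4x^5 + 44x^4 - 392x^3 + 3376x^2 - 19174x + 46064
so G g − 1/2·g = -2x^5 + 2x^4 - 5x = f ✓


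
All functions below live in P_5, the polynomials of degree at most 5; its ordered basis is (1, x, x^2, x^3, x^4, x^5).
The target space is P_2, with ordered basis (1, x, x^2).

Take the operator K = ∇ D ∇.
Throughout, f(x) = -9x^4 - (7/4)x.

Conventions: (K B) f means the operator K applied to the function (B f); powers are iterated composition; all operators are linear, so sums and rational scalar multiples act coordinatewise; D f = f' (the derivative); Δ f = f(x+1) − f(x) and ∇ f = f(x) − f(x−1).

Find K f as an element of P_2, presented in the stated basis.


the result is g(x) = -216x + 216

∇ f = -36x^3 + 54x^2 - 36x + 29/4
D ∇ f = -108x^2 + 108x - 36
∇ D ∇ f = -216x + 216


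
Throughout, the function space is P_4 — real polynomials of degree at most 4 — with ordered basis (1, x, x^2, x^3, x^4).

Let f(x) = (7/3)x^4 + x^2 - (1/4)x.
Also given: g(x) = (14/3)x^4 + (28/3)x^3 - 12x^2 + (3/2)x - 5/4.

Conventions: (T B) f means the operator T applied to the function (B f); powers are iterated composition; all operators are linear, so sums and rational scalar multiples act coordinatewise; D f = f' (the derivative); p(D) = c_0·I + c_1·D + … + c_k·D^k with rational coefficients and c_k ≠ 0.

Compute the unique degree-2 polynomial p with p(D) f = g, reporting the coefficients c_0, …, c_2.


D^0 f = (7/3)x^4 + x^2 - (1/4)x
D^1 f = (28/3)x^3 + 2x - 1/4
D^2 f = 28x^2 + 2
matching coefficients of g against c_0 f + c_1 Df + … from the top degree down determines the c_i
solution: c_0 = 2, c_1 = 1, c_2 = -1/2

c_0 = 2, c_1 = 1, c_2 = -1/2


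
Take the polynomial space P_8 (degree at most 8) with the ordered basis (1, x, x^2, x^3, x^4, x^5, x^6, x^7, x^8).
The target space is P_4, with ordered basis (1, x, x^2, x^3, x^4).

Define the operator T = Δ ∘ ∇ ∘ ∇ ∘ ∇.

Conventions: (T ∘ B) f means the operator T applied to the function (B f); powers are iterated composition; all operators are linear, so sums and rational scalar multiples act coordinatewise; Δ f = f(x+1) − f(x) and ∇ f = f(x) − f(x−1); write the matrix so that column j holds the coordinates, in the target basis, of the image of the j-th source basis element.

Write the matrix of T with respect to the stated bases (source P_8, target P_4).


the matrix is [[0, 0, 0, 0, 24, -120, 480, -1680, 5544]; [0, 0, 0, 0, 0, 120, -720, 3360, -13440]; [0, 0, 0, 0, 0, 0, 360, -2520, 13440]; [0, 0, 0, 0, 0, 0, 0, 840, -6720]; [0, 0, 0, 0, 0, 0, 0, 0, 1680]] (rows listed top to bottom)

image of 1: 0
image of x: 0
image of x^2: 0
image of x^3: 0
image of x^4: 24
image of x^5: 120x - 120
image of x^6: 360x^2 - 720x + 480
image of x^7: 840x^3 - 2520x^2 + 3360x - 1680
image of x^8: 1680x^4 - 6720x^3 + 13440x^2 - 13440x + 5544
each image's coordinates form column j of the matrix


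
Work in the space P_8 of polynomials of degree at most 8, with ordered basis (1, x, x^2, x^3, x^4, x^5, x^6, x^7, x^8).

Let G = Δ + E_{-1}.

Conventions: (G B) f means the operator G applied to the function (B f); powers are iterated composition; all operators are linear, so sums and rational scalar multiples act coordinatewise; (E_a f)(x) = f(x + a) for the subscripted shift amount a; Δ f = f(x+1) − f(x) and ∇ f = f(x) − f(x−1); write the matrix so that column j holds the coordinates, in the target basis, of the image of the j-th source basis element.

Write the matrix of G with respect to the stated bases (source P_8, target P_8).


the matrix is [[1, 0, 2, 0, 2, 0, 2, 0, 2]; [0, 1, 0, 6, 0, 10, 0, 14, 0]; [0, 0, 1, 0, 12, 0, 30, 0, 56]; [0, 0, 0, 1, 0, 20, 0, 70, 0]; [0, 0, 0, 0, 1, 0, 30, 0, 140]; [0, 0, 0, 0, 0, 1, 0, 42, 0]; [0, 0, 0, 0, 0, 0, 1, 0, 56]; [0, 0, 0, 0, 0, 0, 0, 1, 0]; [0, 0, 0, 0, 0, 0, 0, 0, 1]] (rows listed top to bottom)

image of 1: 1
image of x: x
image of x^2: x^2 + 2
image of x^3: x^3 + 6x
image of x^4: x^4 + 12x^2 + 2
image of x^5: x^5 + 20x^3 + 10x
image of x^6: x^6 + 30x^4 + 30x^2 + 2
image of x^7: x^7 + 42x^5 + 70x^3 + 14x
image of x^8: x^8 + 56x^6 + 140x^4 + 56x^2 + 2
each image's coordinates form column j of the matrix


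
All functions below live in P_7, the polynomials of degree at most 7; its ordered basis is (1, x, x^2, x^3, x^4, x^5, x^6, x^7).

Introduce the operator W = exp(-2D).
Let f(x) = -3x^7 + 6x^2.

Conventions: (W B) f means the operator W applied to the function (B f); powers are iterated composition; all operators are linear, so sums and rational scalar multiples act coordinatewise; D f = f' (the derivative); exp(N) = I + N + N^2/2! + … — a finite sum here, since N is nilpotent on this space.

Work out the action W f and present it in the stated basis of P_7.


order-1 term: 42x^6 - 24x
order-2 term: -252x^5 + 24
order-3 term: 840x^4
order-4 term: -1680x^3
order-5 term: 2016x^2
order-6 term: -1344x
order-7 term: 384
the series for exp(-2D) f terminates at order 7
exp(-2D) f = -3x^7 + 42x^6 - 252x^5 + 840x^4 - 1680x^3 + 2022x^2 - 1368x + 408

the result is g(x) = -3x^7 + 42x^6 - 252x^5 + 840x^4 - 1680x^3 + 2022x^2 - 1368x + 408


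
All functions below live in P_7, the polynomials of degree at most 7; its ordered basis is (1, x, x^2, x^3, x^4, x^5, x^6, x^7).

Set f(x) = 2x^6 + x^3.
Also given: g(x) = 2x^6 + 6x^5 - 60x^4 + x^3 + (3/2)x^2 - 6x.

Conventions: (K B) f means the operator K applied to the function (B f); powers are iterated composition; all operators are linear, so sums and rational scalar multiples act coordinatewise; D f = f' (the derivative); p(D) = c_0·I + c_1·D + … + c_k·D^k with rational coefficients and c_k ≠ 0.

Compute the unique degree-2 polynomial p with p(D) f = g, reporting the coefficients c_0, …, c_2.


D^0 f = 2x^6 + x^3
D^1 f = 12x^5 + 3x^2
D^2 f = 60x^4 + 6x
matching coefficients of g against c_0 f + c_1 Df + … from the top degree down determines the c_i
solution: c_0 = 1, c_1 = 1/2, c_2 = -1

p(D) = I + (1/2)·D − D^2, i.e. c_0 = 1, c_1 = 1/2, c_2 = -1


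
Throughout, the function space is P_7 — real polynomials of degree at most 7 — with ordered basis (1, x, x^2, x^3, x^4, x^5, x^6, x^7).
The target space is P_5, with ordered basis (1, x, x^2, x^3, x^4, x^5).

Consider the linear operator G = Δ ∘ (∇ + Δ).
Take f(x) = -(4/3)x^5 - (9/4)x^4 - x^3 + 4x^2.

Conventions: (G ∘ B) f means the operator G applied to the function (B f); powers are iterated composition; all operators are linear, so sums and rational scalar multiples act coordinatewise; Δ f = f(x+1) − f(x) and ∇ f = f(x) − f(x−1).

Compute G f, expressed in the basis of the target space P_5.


the image equals g(x) = -(160/3)x^3 - 134x^2 - (518/3)x - 66

∇ f = -(20/3)x^4 + (13/3)x^3 - (17/6)x^2 + (26/3)x - 49/12
Δ f = -(20/3)x^4 - (67/3)x^3 - (179/6)x^2 - (32/3)x - 7/12
(∇ + Δ) f = -(40/3)x^4 - 18x^3 - (98/3)x^2 - 2x - 14/3
Δ (∇ + Δ) f = -(160/3)x^3 - 134x^2 - (518/3)x - 66


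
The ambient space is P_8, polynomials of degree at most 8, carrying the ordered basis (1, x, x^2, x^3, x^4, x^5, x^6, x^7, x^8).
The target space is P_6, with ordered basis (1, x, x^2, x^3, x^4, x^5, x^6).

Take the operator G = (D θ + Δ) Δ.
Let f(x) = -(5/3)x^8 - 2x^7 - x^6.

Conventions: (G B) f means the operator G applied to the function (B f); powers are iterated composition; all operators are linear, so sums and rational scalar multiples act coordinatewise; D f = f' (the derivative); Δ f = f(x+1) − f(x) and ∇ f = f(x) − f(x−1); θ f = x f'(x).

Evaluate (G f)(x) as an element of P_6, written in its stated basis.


g(x) = -(2240/3)x^6 - 2828x^5 - (16850/3)x^4 - (21380/3)x^3 - (18040/3)x^2 - (9428/3)x - 2312/3

Δ f = -(40/3)x^7 - (182/3)x^6 - (424/3)x^5 - (605/3)x^4 - (550/3)x^3 - (311/3)x^2 - (100/3)x - 14/3
θ Δ f = -(280/3)x^7 - 364x^6 - (2120/3)x^5 - (2420/3)x^4 - 550x^3 - (622/3)x^2 - (100/3)x
D θ Δ f = -(1960/3)x^6 - 2184x^5 - (10600/3)x^4 - (9680/3)x^3 - 1650x^2 - (1244/3)x - 100/3
Δ Δ f = -(280/3)x^6 - 644x^5 - (6250/3)x^4 - 3900x^3 - (13090/3)x^2 - 2728x - 2212/3
(D θ + Δ) Δ f = -(2240/3)x^6 - 2828x^5 - (16850/3)x^4 - (21380/3)x^3 - (18040/3)x^2 - (9428/3)x - 2312/3


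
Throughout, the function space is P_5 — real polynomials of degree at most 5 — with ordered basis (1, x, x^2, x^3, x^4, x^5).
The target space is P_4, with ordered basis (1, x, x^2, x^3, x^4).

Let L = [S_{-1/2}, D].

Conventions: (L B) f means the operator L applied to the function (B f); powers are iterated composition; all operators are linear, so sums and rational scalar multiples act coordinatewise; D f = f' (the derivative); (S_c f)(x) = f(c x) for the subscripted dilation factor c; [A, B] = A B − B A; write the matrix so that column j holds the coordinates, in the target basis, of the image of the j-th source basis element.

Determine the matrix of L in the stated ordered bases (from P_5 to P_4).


image of 1: 0
image of x: 3/2
image of x^2: -(3/2)x
image of x^3: (9/8)x^2
image of x^4: -(3/4)x^3
image of x^5: (15/32)x^4
each image's coordinates form column j of the matrix

the matrix is [[0, 3/2, 0, 0, 0, 0]; [0, 0, -3/2, 0, 0, 0]; [0, 0, 0, 9/8, 0, 0]; [0, 0, 0, 0, -3/4, 0]; [0, 0, 0, 0, 0, 15/32]] (rows listed top to bottom)


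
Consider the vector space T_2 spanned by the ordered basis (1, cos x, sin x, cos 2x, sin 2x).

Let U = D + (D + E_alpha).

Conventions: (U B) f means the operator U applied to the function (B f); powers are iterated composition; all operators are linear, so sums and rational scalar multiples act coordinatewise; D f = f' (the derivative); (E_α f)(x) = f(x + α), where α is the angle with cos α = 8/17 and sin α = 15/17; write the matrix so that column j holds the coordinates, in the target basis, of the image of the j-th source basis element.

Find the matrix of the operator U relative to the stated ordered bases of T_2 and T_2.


image of 1: 1
image of cos x: (8/17)cos x - (49/17)sin x
image of sin x: (49/17)cos x + (8/17)sin x
image of cos 2x: -(161/289)cos 2x - (1396/289)sin 2x
image of sin 2x: (1396/289)cos 2x - (161/289)sin 2x
each image's coordinates form column j of the matrix

the matrix is [[1, 0, 0, 0, 0]; [0, 8/17, 49/17, 0, 0]; [0, -49/17, 8/17, 0, 0]; [0, 0, 0, -161/289, 1396/289]; [0, 0, 0, -1396/289, -161/289]] (rows listed top to bottom)


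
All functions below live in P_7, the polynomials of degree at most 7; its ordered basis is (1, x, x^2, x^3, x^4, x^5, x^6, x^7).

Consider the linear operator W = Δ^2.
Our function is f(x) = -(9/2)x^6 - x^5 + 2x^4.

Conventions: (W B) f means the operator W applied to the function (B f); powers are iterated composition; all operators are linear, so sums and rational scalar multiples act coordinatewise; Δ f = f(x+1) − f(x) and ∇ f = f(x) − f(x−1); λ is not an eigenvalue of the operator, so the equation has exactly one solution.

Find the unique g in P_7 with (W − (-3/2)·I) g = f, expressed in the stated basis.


the result is g(x) = -3x^6 - (2/3)x^5 + (184/3)x^4 + (2240/9)x^3 - 44x^2 - (14272/9)x - 1372

write g with unknown coordinates in the stated basis and equate coefficients in (W − (-3/2)·I) g = f
solving from the highest basis element down gives g = -3x^6 - (2/3)x^5 + (184/3)x^4 + (2240/9)x^3 - 44x^2 - (14272/9)x - 1372
check: W g = -90x^4 - (1120/3)x^3 + 66x^2 + (7136/3)x + 2058
so W g − (-3/2)·g = -(9/2)x^6 - x^5 + 2x^4 = f ✓


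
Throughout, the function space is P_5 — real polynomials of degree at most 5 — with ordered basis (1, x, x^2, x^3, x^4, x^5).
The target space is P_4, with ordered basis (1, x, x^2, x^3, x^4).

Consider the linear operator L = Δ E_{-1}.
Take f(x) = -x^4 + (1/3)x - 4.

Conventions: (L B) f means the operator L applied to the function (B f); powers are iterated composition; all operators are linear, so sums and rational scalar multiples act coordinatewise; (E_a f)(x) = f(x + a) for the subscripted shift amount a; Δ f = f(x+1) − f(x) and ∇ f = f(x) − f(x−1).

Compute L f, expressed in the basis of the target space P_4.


E_{-1} f = -x^4 + 4x^3 - 6x^2 + (13/3)x - 16/3
Δ E_{-1} f = -4x^3 + 6x^2 - 4x + 4/3

g(x) = -4x^3 + 6x^2 - 4x + 4/3


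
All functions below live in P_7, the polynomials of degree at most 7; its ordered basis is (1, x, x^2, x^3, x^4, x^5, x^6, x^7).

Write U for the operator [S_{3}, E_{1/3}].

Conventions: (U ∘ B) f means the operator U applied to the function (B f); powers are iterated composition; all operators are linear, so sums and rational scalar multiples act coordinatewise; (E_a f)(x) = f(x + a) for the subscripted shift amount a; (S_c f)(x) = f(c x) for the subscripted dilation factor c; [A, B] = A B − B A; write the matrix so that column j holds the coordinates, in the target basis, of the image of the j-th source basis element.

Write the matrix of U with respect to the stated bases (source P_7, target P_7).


image of 1: 0
image of x: -2/3
image of x^2: -4x - 8/9
image of x^3: -18x^2 - 8x - 26/27
image of x^4: -72x^3 - 48x^2 - (104/9)x - 80/81
image of x^5: -270x^4 - 240x^3 - (260/3)x^2 - (400/27)x - 242/243
image of x^6: -972x^5 - 1080x^4 - 520x^3 - (400/3)x^2 - (484/27)x - 728/729
image of x^7: -3402x^6 - 4536x^5 - 2730x^4 - (2800/3)x^3 - (1694/9)x^2 - (5096/243)x - 2186/2187
each image's coordinates form column j of the matrix

the matrix is [[0, -2/3, -8/9, -26/27, -80/81, -242/243, -728/729, -2186/2187]; [0, 0, -4, -8, -104/9, -400/27, -484/27, -5096/243]; [0, 0, 0, -18, -48, -260/3, -400/3, -1694/9]; [0, 0, 0, 0, -72, -240, -520, -2800/3]; [0, 0, 0, 0, 0, -270, -1080, -2730]; [0, 0, 0, 0, 0, 0, -972, -4536]; [0, 0, 0, 0, 0, 0, 0, -3402]; [0, 0, 0, 0, 0, 0, 0, 0]] (rows listed top to bottom)


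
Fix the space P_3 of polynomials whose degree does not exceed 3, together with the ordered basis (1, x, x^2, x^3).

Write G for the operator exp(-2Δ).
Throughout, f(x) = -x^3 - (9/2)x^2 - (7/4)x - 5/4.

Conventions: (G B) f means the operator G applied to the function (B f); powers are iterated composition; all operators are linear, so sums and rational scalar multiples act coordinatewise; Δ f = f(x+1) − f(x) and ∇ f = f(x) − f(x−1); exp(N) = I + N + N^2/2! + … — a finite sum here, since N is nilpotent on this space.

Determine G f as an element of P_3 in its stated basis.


order-1 term: 6x^2 + 24x + 29/2
order-2 term: -12x - 30
order-3 term: 8
the series for exp(-2Δ) f terminates at order 3
exp(-2Δ) f = -x^3 + (3/2)x^2 + (41/4)x - 35/4

the result is g(x) = -x^3 + (3/2)x^2 + (41/4)x - 35/4


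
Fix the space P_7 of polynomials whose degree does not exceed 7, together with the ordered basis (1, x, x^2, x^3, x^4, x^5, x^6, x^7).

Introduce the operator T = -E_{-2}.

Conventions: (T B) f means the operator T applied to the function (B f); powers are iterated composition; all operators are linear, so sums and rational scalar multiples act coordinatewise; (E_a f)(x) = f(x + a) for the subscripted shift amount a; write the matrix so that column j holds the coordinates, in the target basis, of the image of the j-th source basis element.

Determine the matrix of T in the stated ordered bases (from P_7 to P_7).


image of 1: -1
image of x: -x + 2
image of x^2: -x^2 + 4x - 4
image of x^3: -x^3 + 6x^2 - 12x + 8
image of x^4: -x^4 + 8x^3 - 24x^2 + 32x - 16
image of x^5: -x^5 + 10x^4 - 40x^3 + 80x^2 - 80x + 32
image of x^6: -x^6 + 12x^5 - 60x^4 + 160x^3 - 240x^2 + 192x - 64
image of x^7: -x^7 + 14x^6 - 84x^5 + 280x^4 - 560x^3 + 672x^2 - 448x + 128
each image's coordinates form column j of the matrix

the matrix is [[-1, 2, -4, 8, -16, 32, -64, 128]; [0, -1, 4, -12, 32, -80, 192, -448]; [0, 0, -1, 6, -24, 80, -240, 672]; [0, 0, 0, -1, 8, -40, 160, -560]; [0, 0, 0, 0, -1, 10, -60, 280]; [0, 0, 0, 0, 0, -1, 12, -84]; [0, 0, 0, 0, 0, 0, -1, 14]; [0, 0, 0, 0, 0, 0, 0, -1]] (rows listed top to bottom)
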